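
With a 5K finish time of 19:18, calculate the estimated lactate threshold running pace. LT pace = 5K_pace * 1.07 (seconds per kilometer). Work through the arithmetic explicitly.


Race duration = 1158 s for 5 km
Average pace = 1158 / 5 = 231.6 s/km
LT pace = 231.6 * 1.07
= 247.81 s/km

247.81 s/km


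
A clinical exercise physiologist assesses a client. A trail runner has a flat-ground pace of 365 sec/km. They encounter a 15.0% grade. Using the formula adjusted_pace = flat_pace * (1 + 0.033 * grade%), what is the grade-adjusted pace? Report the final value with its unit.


Grade factor = 1 + 0.033 * 15.0 = 1.495
Adjusted = 365 * 1.495 = 545.68 sec/km

545.68 s/km


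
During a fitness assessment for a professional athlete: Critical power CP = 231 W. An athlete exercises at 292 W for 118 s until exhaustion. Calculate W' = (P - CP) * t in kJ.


P - CP = 292 - 231 = 61 W
W' = 61 * 118 = 7198 J
= 7198 / 1000 = 7.198 kJ

7.198 kJ


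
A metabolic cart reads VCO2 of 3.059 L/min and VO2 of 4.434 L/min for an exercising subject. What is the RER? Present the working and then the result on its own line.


RER = VCO2 / VO2 = 3.059 / 4.434 = 0.6899

0.6899


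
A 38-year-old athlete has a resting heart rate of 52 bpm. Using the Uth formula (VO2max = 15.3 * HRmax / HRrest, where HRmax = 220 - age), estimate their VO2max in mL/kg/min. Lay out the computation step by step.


HRmax = 220 - 38 = 182 bpm
Ratio = HRmax / HRrest = 182 / 52 = 3.5
VO2max = 15.3 * 3.5 = 53.55 mL/kg/min

53.55 mL/kg/min


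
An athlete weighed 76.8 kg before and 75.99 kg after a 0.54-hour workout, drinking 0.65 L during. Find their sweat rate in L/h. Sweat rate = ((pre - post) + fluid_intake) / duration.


Body mass change = 0.81 kg
Total sweat loss = 0.81 + 0.65 = 1.46 L
Rate = 1.46 / 0.54 = 2.704 L/h

2.704 L/h


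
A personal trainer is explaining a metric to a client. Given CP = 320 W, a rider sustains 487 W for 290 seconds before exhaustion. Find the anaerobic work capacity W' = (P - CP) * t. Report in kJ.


Excess power = 487 - 320 = 167 W
Work above CP = 167 * 290 = 48430 J
W' = 48.43 kJ

48.43 kJ


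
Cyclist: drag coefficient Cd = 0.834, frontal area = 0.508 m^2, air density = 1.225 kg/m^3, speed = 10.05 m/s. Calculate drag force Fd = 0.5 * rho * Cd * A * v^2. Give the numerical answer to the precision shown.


v^2 = 10.05^2 = 101.0025
Fd = 0.5 * 1.225 * 0.834 * 0.508 * 101.0025
= 26.21 N

26.21 N


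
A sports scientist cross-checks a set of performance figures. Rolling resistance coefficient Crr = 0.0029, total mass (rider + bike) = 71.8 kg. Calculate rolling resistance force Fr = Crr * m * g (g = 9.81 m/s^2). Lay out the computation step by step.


Fr = Crr * m * g
= 0.0029 * 71.8 * 9.81
= 2.043 N

2.043 N


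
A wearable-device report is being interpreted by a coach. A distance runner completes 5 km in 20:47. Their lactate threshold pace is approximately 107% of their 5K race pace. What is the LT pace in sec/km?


Convert to seconds: 20 min 47 s = 1247 s
Pace per km = 1247 / 5 = 249.4 s/km
LT pace = 249.4 * 1.07 = 266.86 s/km

266.86 s/km


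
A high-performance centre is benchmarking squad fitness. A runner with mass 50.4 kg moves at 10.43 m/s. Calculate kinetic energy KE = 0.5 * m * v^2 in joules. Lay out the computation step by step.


v^2 = 10.43^2 = 108.7849
KE = 0.5 * 50.4 * 108.7849
= 2741.38 J

2741.38 J


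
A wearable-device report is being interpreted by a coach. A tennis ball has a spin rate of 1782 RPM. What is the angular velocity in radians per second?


Convert RPM to rad/s: multiply by 2*pi and divide by 60
omega = 1782 * 2 * pi / 60
= 186.611 rad/s

186.611 rad/s


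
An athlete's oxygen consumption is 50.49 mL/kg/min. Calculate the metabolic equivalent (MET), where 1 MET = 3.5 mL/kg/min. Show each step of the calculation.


MET = VO2 / 3.5
= 50.49 / 3.5
= 14.43 METs

14.43 METs


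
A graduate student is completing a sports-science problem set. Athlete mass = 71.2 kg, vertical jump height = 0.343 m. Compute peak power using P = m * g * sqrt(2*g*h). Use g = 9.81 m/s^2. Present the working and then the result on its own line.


sqrt(2 * 9.81 * 0.343) = sqrt(6.72966) = 2.594159 m/s
P = 71.2 * 9.81 * 2.594159
= 1811.95 W

1811.95 W


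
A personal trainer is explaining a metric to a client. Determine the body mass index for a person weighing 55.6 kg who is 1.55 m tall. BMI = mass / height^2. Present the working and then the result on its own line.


BMI = mass / height^2
= 55.6 / 1.55^2
= 55.6 / 2.4025
= 23.14 kg/m^2

23.14 kg/m^2


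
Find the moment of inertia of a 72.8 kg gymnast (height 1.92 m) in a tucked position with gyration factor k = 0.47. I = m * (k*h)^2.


Radius of gyration = 0.47 * 1.92 = 0.9024 m
I = 72.8 * 0.9024^2
= 72.8 * 0.814326
= 59.283 kg*m^2

59.283 kg*m^2


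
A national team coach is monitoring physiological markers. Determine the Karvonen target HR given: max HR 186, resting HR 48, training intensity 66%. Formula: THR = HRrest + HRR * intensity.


HRR = HRmax - HRrest = 186 - 48 = 138
THR = 48 + 138 * 0.66
= 139.08 bpm

139.08 bpm


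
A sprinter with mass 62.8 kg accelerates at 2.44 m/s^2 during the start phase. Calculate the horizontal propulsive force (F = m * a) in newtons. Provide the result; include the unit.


F = m * a
= 62.8 * 2.44
= 153.23 N

153.23 N


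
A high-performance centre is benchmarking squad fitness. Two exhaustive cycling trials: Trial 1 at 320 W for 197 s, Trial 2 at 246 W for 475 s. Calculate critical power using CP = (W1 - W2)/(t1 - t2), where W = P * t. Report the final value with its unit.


W1 = 320 * 197 = 63040 J
W2 = 246 * 475 = 116850 J
CP = (63040 - 116850) / (197 - 475)
= -53810 / -278
= 193.56 W

193.56 W


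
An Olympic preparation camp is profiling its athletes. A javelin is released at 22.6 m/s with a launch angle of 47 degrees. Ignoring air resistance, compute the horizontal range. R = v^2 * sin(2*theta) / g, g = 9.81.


Launch speed squared = 510.76
sin(2 * 47 deg) = 0.997564
Range = 510.76 * 0.997564 / 9.81
= 51.938 m

51.938 m


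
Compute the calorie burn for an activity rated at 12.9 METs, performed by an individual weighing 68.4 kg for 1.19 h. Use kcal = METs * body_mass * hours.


Product of METs and mass = 12.9 * 68.4 = 882.36
Total kcal = 882.36 * 1.19 = 1050.01 kcal

1050.01 kcal


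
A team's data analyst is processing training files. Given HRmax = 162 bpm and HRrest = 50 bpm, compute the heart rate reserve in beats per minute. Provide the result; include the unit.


Heart rate reserve = maximum HR minus resting HR
HRR = 162 - 50 = 112 bpm

112 bpm


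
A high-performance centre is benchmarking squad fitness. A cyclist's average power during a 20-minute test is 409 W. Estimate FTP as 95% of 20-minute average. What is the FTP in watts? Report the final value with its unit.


FTP = 20-min power * 0.95
= 409 * 0.95
= 388.55 W

388.55 W


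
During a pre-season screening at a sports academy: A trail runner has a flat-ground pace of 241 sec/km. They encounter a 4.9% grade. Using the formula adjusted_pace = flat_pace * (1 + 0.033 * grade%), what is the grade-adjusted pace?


Grade factor = 1 + 0.033 * 4.9 = 1.1617
Adjusted = 241 * 1.1617 = 279.97 sec/km

279.97 s/km


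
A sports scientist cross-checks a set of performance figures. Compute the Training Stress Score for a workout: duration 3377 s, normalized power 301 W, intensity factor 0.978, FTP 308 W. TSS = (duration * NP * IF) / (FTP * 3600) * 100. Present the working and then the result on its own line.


Product = 3377 * 301 * 0.978 = 994114.506
Base = 308 * 3600 = 1108800
TSS = 994114.506 / 1108800 * 100 = 89.66

89.66 TSS


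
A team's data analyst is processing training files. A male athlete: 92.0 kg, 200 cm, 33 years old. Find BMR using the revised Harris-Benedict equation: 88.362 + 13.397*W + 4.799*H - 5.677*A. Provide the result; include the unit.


Intercept = 88.362
Weight contribution = 13.397 * 92.0 = 1232.524
Height contribution = 4.799 * 200 = 959.8
Age contribution = 5.677 * 33 = 187.341
BMR = 88.362 + 1232.524 + 959.8 - 187.341
= 2093.35 kcal/day

2093.35 kcal/day


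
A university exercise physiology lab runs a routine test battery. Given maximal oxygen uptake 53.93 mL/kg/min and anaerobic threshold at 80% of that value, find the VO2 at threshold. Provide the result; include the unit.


Percentage as decimal = 0.8
VO2 at AT = 53.93 * 0.8 = 43.14 mL/kg/min

43.14 mL/kg/min


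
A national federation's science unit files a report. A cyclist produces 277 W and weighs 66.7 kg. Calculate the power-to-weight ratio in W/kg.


P/W = power / mass
= 277 / 66.7
= 4.153 W/kg

4.153 W/kg


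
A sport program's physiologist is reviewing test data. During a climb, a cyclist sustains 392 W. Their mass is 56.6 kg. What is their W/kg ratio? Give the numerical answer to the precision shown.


Power-to-weight = 392 W / 56.6 kg
= 6.926 W/kg

6.926 W/kg


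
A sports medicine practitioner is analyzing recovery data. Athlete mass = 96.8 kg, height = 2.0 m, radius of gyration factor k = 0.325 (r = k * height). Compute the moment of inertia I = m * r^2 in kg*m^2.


r = k * height = 0.325 * 2.0 = 0.65 m
r^2 = 0.65^2 = 0.4225
I = 96.8 * 0.4225 = 40.898 kg*m^2

40.898 kg*m^2


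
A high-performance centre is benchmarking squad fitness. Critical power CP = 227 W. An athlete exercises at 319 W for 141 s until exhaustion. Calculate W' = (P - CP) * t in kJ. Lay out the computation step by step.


P - CP = 319 - 227 = 92 W
W' = 92 * 141 = 12972 J
= 12972 / 1000 = 12.972 kJ

12.972 kJ


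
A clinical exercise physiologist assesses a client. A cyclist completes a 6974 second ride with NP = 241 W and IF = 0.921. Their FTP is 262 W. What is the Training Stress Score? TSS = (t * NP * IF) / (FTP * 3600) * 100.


t * NP * IF = 6974 * 241 * 0.921 = 1547956.014
FTP * 3600 = 943200
TSS = (1547956.014 / 943200) * 100 = 164.12

164.12 TSS


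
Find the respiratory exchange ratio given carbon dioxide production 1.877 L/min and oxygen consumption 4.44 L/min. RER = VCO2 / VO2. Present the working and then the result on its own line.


VCO2 = 1.877 L/min
VO2 = 4.44 L/min
RER = 1.877 / 4.44 = 0.4227

0.4227


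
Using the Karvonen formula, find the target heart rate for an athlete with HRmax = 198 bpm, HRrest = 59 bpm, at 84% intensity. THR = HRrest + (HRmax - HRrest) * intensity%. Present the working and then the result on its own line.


HRR = 198 - 59 = 139
THR = 59 + 139 * 0.84
= 59 + 116.76
= 175.76 bpm

175.76 bpm


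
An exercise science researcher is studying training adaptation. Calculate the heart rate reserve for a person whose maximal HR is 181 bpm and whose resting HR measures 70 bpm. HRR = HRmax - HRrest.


HRmax = 181 bpm
HRrest = 70 bpm
HRR = 181 - 70 = 111 bpm

111 bpm


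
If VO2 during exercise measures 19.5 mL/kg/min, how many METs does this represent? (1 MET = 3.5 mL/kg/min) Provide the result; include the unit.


METs = VO2 / 3.5 = 19.5 / 3.5 = 5.57

5.57 METs


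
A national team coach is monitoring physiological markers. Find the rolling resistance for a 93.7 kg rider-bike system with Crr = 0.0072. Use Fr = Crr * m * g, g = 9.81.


m * g = 93.7 * 9.81 = 919.197 N
Fr = 0.0072 * 919.197 = 6.618 N

6.618 N


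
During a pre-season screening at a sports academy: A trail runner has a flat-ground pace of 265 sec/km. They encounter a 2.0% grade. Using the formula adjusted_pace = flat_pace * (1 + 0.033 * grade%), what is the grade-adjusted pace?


Grade factor = 1 + 0.033 * 2.0 = 1.066
Adjusted = 265 * 1.066 = 282.49 sec/km

282.49 s/km


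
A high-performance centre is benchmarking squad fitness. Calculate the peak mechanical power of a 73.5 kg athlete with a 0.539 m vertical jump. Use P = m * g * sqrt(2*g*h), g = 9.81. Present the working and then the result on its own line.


First, sqrt(2gh) = sqrt(2 * 9.81 * 0.539)
= sqrt(10.57518) = 3.25195 m/s
Power = 73.5 * 9.81 * 3.25195 = 2344.77 W

2344.77 W


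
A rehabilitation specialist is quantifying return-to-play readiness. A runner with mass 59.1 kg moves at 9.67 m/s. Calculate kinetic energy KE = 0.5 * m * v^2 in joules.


v^2 = 9.67^2 = 93.5089
KE = 0.5 * 59.1 * 93.5089
= 2763.19 J

2763.19 J


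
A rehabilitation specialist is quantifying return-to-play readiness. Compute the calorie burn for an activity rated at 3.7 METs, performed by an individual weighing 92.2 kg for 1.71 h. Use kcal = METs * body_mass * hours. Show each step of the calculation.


Product of METs and mass = 3.7 * 92.2 = 341.14
Total kcal = 341.14 * 1.71 = 583.35 kcal

583.35 kcal


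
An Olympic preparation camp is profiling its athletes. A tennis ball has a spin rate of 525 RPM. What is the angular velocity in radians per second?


Convert RPM to rad/s: multiply by 2*pi and divide by 60
omega = 525 * 2 * pi / 60
= 54.978 rad/s

54.978 rad/s


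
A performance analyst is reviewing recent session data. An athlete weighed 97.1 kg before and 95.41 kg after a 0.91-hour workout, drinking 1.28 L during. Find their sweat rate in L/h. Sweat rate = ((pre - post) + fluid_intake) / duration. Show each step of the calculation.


Body mass change = 1.69 kg
Total sweat loss = 1.69 + 1.28 = 2.97 L
Rate = 2.97 / 0.91 = 3.264 L/h

3.264 L/h


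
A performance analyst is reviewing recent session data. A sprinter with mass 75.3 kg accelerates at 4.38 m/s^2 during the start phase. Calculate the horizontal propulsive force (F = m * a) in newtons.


F = m * a
= 75.3 * 4.38
= 329.81 N

329.81 N


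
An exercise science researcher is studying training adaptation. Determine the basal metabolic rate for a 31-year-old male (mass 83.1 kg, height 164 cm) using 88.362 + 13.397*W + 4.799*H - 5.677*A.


BMR = 88.362 + 13.397*83.1 + 4.799*164 - 5.677*31
= 1812.7 kcal/day

1812.7 kcal/day


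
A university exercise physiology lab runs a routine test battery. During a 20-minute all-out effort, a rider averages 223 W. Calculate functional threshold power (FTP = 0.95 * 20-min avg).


FTP = 0.95 * 223
= 211.85 W

211.85 W


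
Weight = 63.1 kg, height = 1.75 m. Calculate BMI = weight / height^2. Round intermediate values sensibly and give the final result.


height^2 = 1.75^2 = 3.0625
BMI = 63.1 / 3.0625 = 20.6 kg/m^2

20.6 kg/m^2


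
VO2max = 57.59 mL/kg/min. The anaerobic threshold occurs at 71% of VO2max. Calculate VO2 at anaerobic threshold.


AT fraction = 71 / 100 = 0.71
AT VO2 = 57.59 * 0.71
= 40.89 mL/kg/min

40.89 mL/kg/min


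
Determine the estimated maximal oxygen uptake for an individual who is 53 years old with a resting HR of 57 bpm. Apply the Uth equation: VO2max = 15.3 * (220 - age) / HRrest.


HRmax = 220 - 53 = 167
VO2max = 15.3 * (167 / 57)
= 15.3 * 2.9298
= 44.83 mL/kg/min

44.83 mL/kg/min


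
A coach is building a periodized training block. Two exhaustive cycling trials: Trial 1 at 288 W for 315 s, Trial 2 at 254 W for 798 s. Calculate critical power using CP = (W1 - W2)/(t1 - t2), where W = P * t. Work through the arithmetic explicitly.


W1 = 288 * 315 = 90720 J
W2 = 254 * 798 = 202692 J
CP = (90720 - 202692) / (315 - 798)
= -111972 / -483
= 231.83 W

231.83 W


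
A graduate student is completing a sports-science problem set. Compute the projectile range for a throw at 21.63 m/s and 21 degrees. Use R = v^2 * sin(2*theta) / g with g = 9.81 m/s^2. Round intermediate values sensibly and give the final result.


Two times the angle = 42 degrees
sin(42) = 0.669131
R = 467.8569 * 0.669131 / 9.81 = 31.912 m

31.912 m


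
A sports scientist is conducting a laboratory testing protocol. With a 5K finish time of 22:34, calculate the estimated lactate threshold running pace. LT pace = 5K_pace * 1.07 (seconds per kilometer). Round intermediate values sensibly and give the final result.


Race duration = 1354 s for 5 km
Average pace = 1354 / 5 = 270.8 s/km
LT pace = 270.8 * 1.07
= 289.76 s/km

289.76 s/km


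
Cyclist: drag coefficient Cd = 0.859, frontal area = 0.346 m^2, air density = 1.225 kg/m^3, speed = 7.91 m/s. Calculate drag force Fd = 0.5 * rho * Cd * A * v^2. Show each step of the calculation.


v^2 = 7.91^2 = 62.5681
Fd = 0.5 * 1.225 * 0.859 * 0.346 * 62.5681
= 11.39 N

11.39 N


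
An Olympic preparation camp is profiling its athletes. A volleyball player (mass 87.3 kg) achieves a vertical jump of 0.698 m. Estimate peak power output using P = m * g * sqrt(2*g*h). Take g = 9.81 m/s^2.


2 * g * h = 2 * 9.81 * 0.698 = 13.69476
sqrt(13.69476) = 3.700643 m/s
P = 87.3 * 9.81 * 3.700643 = 3169.28 W

3169.28 W


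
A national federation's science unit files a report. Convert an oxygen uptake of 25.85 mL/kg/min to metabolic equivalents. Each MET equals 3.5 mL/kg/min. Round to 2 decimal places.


One MET = 3.5 mL/kg/min
Number of METs = 25.85 / 3.5
= 7.39 METs

7.39 METs


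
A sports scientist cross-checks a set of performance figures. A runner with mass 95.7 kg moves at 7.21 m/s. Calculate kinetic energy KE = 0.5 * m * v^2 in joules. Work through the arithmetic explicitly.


v^2 = 7.21^2 = 51.9841
KE = 0.5 * 95.7 * 51.9841
= 2487.44 J

2487.44 J


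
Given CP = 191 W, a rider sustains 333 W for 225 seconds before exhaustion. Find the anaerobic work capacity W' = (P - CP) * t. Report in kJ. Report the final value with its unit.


Excess power = 333 - 191 = 142 W
Work above CP = 142 * 225 = 31950 J
W' = 31.95 kJ

31.95 kJ


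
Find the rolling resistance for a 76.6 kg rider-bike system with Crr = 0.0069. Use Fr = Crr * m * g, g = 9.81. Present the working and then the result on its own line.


m * g = 76.6 * 9.81 = 751.446 N
Fr = 0.0069 * 751.446 = 5.185 N

5.185 N


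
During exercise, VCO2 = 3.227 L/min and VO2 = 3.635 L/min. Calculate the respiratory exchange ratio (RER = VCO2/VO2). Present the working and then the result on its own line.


RER = VCO2 / VO2
= 3.227 / 3.635
= 0.8878

0.8878


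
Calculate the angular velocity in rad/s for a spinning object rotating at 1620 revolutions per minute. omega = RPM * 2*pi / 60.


omega = RPM * 2*pi / 60
= 1620 * 6.28318531 / 60
= 169.646 rad/s

169.646 rad/s


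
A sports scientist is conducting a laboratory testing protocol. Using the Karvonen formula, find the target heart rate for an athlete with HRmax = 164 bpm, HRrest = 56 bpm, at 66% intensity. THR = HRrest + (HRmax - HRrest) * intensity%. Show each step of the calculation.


HRR = 164 - 56 = 108
THR = 56 + 108 * 0.66
= 56 + 71.28
= 127.28 bpm

127.28 bpm


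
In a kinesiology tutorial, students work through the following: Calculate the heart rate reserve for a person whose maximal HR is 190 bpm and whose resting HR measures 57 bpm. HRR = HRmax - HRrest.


HRmax = 190 bpm
HRrest = 57 bpm
HRR = 190 - 57 = 133 bpm

133 bpm


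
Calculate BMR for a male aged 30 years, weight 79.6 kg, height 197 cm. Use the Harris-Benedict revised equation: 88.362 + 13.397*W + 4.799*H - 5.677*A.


Substituting values:
W term = 13.397 * 79.6 = 1066.4012
H term = 4.799 * 197 = 945.403
A term = 5.677 * 30 = 170.31
BMR = 1929.86 kcal/day

1929.86 kcal/day


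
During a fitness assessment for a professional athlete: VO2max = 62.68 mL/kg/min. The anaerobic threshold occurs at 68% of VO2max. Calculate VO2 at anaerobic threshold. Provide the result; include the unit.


AT fraction = 68 / 100 = 0.68
AT VO2 = 62.68 * 0.68
= 42.62 mL/kg/min

42.62 mL/kg/min


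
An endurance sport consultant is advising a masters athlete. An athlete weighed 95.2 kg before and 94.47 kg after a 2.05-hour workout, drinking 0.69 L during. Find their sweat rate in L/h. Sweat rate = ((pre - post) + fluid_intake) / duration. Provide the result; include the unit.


Body mass change = 0.73 kg
Total sweat loss = 0.73 + 0.69 = 1.42 L
Rate = 1.42 / 2.05 = 0.693 L/h

0.693 L/h


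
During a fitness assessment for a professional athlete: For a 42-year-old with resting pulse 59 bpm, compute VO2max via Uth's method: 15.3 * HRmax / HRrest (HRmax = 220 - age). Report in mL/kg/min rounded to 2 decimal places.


Step 1: HRmax = 220 - 42 = 178 bpm
Step 2: Ratio = 178 / 59 = 3.0169
Step 3: VO2max = 15.3 * 3.0169 = 46.16 mL/kg/min

46.16 mL/kg/min


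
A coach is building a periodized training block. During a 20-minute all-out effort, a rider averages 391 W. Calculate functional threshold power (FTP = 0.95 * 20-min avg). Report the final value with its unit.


FTP = 0.95 * 391
= 371.45 W

371.45 W


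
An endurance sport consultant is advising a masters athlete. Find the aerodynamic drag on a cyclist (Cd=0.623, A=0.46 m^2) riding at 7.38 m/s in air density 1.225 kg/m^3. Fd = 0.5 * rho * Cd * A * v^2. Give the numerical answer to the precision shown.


Fd = 0.5 * 1.225 * 0.623 * 0.46 * 7.38^2
= 0.5 * 1.225 * 0.623 * 0.46 * 54.4644
= 9.56 N

9.56 N


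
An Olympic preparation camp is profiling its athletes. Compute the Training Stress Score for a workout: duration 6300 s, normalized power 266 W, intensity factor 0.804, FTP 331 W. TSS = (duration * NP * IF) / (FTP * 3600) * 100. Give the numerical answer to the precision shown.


Product = 6300 * 266 * 0.804 = 1347343.2
Base = 331 * 3600 = 1191600
TSS = 1347343.2 / 1191600 * 100 = 113.07

113.07 TSS


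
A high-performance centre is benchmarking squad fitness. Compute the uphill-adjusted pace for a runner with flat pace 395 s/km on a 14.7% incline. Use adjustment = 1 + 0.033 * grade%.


Adjustment factor = 1 + 0.033 * 14.7 = 1.4851
Grade-adjusted pace = 395 * 1.4851 = 586.61 s/km

586.61 s/km


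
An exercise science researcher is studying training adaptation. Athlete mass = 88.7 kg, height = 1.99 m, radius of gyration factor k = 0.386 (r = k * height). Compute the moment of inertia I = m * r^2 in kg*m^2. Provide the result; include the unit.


r = k * height = 0.386 * 1.99 = 0.76814 m
r^2 = 0.76814^2 = 0.590039
I = 88.7 * 0.590039 = 52.336 kg*m^2

52.336 kg*m^2


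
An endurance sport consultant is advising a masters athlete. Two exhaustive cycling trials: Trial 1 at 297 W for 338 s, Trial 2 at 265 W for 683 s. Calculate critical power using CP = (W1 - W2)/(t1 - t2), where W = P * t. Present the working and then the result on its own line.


W1 = 297 * 338 = 100386 J
W2 = 265 * 683 = 180995 J
CP = (100386 - 180995) / (338 - 683)
= -80609 / -345
= 233.65 W

233.65 W


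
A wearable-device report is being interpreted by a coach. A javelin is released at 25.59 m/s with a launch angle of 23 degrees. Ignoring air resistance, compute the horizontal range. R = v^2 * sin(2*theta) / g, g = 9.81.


Launch speed squared = 654.8481
sin(2 * 23 deg) = 0.71934
Range = 654.8481 * 0.71934 / 9.81
= 48.018 m

48.018 m


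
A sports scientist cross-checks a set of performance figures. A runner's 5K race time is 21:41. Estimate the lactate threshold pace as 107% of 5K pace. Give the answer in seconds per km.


Total race time = 21*60 + 41 = 1301 seconds
5K pace = 1301 / 5 = 260.2 sec/km
LT pace = 260.2 * 1.07 = 278.41 sec/km

278.41 s/km


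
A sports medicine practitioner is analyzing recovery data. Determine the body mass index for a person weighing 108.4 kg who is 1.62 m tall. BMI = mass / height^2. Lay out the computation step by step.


BMI = mass / height^2
= 108.4 / 1.62^2
= 108.4 / 2.6244
= 41.3 kg/m^2

41.3 kg/m^2


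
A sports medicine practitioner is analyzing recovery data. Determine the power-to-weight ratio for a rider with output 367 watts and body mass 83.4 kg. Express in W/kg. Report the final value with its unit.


P/W = 367 / 83.4 = 4.4 W/kg

4.4 W/kg


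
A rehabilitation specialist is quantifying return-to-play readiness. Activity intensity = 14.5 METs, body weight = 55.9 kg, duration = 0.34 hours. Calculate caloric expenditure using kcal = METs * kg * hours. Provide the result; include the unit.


kcal = 14.5 * 55.9 * 0.34
= 810.55 * 0.34
= 275.59 kcal

275.59 kcal


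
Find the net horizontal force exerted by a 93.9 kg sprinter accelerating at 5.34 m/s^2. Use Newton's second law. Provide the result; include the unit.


Newton's second law: F = m * a
F = 93.9 * 5.34 = 501.43 N

501.43 N


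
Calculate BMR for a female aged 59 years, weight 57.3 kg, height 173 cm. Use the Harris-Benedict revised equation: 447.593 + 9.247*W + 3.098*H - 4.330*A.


Substituting values:
W term = 9.247 * 57.3 = 529.8531
H term = 3.098 * 173 = 535.954
A term = 4.330 * 59 = 255.47
BMR = 1257.93 kcal/day

1257.93 kcal/day


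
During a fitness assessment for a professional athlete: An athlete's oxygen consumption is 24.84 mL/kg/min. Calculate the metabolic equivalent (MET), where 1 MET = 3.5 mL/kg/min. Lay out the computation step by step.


MET = VO2 / 3.5
= 24.84 / 3.5
= 7.1 METs

7.1 METs


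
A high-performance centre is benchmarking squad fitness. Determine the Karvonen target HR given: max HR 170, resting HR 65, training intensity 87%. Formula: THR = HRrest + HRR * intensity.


HRR = HRmax - HRrest = 170 - 65 = 105
THR = 65 + 105 * 0.87
= 156.35 bpm

156.35 bpm


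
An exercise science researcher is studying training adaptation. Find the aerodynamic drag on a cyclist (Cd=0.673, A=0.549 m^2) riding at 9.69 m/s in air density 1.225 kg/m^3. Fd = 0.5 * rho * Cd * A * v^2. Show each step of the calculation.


Fd = 0.5 * 1.225 * 0.673 * 0.549 * 9.69^2
= 0.5 * 1.225 * 0.673 * 0.549 * 93.8961
= 21.249 N

21.249 N


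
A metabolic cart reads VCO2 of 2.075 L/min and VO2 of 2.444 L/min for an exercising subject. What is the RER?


RER = VCO2 / VO2 = 2.075 / 2.444 = 0.849

0.849


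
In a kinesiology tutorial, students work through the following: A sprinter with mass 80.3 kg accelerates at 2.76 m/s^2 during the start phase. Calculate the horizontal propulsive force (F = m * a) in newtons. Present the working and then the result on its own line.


F = m * a
= 80.3 * 2.76
= 221.63 N

221.63 N


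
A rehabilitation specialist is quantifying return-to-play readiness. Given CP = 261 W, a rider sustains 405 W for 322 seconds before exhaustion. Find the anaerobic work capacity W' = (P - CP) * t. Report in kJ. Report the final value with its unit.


Excess power = 405 - 261 = 144 W
Work above CP = 144 * 322 = 46368 J
W' = 46.368 kJ

46.368 kJ


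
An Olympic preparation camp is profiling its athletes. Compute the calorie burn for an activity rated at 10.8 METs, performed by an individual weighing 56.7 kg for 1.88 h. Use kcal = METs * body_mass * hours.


Product of METs and mass = 10.8 * 56.7 = 612.36
Total kcal = 612.36 * 1.88 = 1151.24 kcal

1151.24 kcal


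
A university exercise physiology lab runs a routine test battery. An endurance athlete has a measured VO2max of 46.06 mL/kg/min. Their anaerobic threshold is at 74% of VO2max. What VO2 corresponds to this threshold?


Anaerobic threshold VO2 = VO2max * 74%
= 46.06 * 0.74
= 34.08 mL/kg/min

34.08 mL/kg/min


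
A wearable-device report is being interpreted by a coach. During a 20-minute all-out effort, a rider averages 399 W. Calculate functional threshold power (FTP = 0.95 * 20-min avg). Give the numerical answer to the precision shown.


FTP = 0.95 * 399
= 379.05 W

379.05 W


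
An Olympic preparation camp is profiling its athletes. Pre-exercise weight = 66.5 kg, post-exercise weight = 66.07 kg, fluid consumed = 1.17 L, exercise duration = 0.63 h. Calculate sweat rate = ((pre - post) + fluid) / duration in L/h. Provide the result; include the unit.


Weight loss = 66.5 - 66.07 = 0.43 kg (approx L)
Total sweat = 0.43 + 1.17 = 1.6 L
Sweat rate = 1.6 / 0.63 = 2.54 L/h

2.54 L/h


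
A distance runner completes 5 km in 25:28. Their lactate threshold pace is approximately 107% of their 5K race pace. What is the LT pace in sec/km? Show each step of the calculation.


Convert to seconds: 25 min 28 s = 1528 s
Pace per km = 1528 / 5 = 305.6 s/km
LT pace = 305.6 * 1.07 = 326.99 s/km

326.99 s/km


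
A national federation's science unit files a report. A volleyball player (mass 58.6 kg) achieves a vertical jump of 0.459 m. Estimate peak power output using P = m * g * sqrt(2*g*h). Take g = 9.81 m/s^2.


2 * g * h = 2 * 9.81 * 0.459 = 9.00558
sqrt(9.00558) = 3.00093 m/s
P = 58.6 * 9.81 * 3.00093 = 1725.13 W

1725.13 W


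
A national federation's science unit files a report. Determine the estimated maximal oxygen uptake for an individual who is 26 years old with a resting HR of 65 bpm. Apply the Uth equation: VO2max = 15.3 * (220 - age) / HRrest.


HRmax = 220 - 26 = 194
VO2max = 15.3 * (194 / 65)
= 15.3 * 2.9846
= 45.66 mL/kg/min

45.66 mL/kg/min


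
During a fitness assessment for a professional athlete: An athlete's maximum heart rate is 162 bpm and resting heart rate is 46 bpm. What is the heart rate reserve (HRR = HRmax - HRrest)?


HRR = HRmax - HRrest
= 162 - 46
= 116 bpm

116 bpm


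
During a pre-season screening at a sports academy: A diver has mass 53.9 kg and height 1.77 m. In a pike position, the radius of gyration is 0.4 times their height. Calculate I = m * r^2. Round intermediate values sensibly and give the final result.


r = 0.4 * 1.77 = 0.708 m
I = m * r^2 = 53.9 * 0.501264 = 27.018 kg*m^2

27.018 kg*m^2


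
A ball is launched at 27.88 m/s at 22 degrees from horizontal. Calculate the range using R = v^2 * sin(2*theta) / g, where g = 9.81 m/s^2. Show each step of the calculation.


sin(2 * 22) = sin(44) = 0.694658
v^2 = 27.88^2 = 777.2944
R = 777.2944 * 0.694658 / 9.81
= 55.041 m

55.041 m


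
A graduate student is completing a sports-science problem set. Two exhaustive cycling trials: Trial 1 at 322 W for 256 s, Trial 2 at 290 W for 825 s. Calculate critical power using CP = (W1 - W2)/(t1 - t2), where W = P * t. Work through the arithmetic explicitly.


W1 = 322 * 256 = 82432 J
W2 = 290 * 825 = 239250 J
CP = (82432 - 239250) / (256 - 825)
= -156818 / -569
= 275.6 W

275.6 W


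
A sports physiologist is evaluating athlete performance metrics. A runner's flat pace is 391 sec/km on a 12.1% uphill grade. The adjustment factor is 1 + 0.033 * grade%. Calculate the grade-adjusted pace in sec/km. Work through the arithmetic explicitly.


Factor = 1 + 0.033 * 12.1 = 1.3993
Adjusted pace = 391 * 1.3993
= 547.13 sec/km

547.13 s/km


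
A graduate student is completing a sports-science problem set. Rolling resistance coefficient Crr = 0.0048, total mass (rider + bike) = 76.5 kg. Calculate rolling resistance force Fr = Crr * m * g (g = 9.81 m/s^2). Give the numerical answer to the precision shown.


Fr = Crr * m * g
= 0.0048 * 76.5 * 9.81
= 3.602 N

3.602 N


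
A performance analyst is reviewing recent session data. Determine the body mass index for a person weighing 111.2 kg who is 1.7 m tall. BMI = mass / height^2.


BMI = mass / height^2
= 111.2 / 1.7^2
= 111.2 / 2.89
= 38.48 kg/m^2

38.48 kg/m^2


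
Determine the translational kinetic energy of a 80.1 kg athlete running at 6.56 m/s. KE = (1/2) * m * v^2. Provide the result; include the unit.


KE = 0.5 * m * v^2
= 0.5 * 80.1 * 6.56^2
= 0.5 * 80.1 * 43.0336
= 1723.5 J

1723.5 J


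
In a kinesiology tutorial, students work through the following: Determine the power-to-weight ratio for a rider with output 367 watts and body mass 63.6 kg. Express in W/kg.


P/W = 367 / 63.6 = 5.77 W/kg

5.77 W/kg


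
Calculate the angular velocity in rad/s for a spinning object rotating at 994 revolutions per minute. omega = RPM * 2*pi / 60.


omega = RPM * 2*pi / 60
= 994 * 6.28318531 / 60
= 104.091 rad/s

104.091 rad/s


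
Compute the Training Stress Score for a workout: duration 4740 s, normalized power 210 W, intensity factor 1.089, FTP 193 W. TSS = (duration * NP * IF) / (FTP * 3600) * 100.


Product = 4740 * 210 * 1.089 = 1083990.6
Base = 193 * 3600 = 694800
TSS = 1083990.6 / 694800 * 100 = 156.01

156.01 TSS


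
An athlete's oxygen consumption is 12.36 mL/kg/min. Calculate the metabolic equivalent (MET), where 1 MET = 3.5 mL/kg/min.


MET = VO2 / 3.5
= 12.36 / 3.5
= 3.53 METs

3.53 METs


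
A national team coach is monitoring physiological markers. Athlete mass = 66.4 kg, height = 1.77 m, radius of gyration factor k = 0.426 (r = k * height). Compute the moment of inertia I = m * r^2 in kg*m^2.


r = k * height = 0.426 * 1.77 = 0.75402 m
r^2 = 0.75402^2 = 0.568546
I = 66.4 * 0.568546 = 37.751 kg*m^2

37.751 kg*m^2


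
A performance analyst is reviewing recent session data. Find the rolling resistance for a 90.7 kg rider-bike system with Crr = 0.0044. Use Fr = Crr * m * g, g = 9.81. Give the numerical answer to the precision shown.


m * g = 90.7 * 9.81 = 889.767 N
Fr = 0.0044 * 889.767 = 3.915 N

3.915 N


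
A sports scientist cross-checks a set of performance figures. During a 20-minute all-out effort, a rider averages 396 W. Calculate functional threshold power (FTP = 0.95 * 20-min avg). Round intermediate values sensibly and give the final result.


FTP = 0.95 * 396
= 376.2 W

376.2 W


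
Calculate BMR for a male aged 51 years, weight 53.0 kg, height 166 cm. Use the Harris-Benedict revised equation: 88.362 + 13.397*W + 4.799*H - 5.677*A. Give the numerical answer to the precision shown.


Substituting values:
W term = 13.397 * 53.0 = 710.041
H term = 4.799 * 166 = 796.634
A term = 5.677 * 51 = 289.527
BMR = 1305.51 kcal/day

1305.51 kcal/day


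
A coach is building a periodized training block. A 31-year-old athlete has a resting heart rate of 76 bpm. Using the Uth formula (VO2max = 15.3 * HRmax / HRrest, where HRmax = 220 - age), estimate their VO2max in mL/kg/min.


HRmax = 220 - 31 = 189 bpm
Ratio = HRmax / HRrest = 189 / 76 = 2.4868
VO2max = 15.3 * 2.4868 = 38.05 mL/kg/min

38.05 mL/kg/min


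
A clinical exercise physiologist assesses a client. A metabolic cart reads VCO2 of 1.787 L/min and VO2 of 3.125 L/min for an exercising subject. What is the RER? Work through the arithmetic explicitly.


RER = VCO2 / VO2 = 1.787 / 3.125 = 0.5718

0.5718


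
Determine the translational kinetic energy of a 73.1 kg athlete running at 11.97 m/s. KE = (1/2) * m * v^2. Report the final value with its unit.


KE = 0.5 * m * v^2
= 0.5 * 73.1 * 11.97^2
= 0.5 * 73.1 * 143.2809
= 5236.92 J

5236.92 J


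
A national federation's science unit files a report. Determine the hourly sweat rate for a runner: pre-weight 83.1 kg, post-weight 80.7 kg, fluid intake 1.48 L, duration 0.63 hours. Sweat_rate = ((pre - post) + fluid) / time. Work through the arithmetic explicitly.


Mass lost = 83.1 - 80.7 = 2.4 kg
Add fluid consumed: 2.4 + 1.48 = 3.88 L total sweat
Sweat rate = 3.88 / 0.63 = 6.159 L/h

6.159 L/h


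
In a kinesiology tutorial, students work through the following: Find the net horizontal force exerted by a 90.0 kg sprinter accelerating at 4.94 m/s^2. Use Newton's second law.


Newton's second law: F = m * a
F = 90.0 * 4.94 = 444.6 N

444.6 N


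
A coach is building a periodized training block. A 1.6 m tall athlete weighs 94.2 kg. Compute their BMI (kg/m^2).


height^2 = 2.56 m^2
BMI = 94.2 / 2.56 = 36.8 kg/m^2

36.8 kg/m^2


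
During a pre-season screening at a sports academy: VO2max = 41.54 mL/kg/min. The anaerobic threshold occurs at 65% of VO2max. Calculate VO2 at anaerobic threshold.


AT fraction = 65 / 100 = 0.65
AT VO2 = 41.54 * 0.65
= 27.0 mL/kg/min

27.0 mL/kg/min


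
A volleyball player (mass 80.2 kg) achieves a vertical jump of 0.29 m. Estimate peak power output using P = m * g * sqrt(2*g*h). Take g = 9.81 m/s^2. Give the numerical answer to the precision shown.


2 * g * h = 2 * 9.81 * 0.29 = 5.6898
sqrt(5.6898) = 2.38533 m/s
P = 80.2 * 9.81 * 2.38533 = 1876.69 W

1876.69 W


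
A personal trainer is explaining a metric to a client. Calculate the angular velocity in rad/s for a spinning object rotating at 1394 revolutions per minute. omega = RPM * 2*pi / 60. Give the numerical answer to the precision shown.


omega = RPM * 2*pi / 60
= 1394 * 6.28318531 / 60
= 145.979 rad/s

145.979 rad/s


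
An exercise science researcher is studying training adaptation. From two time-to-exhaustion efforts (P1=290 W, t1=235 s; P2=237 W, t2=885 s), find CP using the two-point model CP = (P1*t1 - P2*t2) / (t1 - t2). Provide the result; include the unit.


Work in trial 1 = 68150 J
Work in trial 2 = 209745 J
Delta work = -141595 J
Delta time = -650 s
CP = -141595 / -650 = 217.84 W

217.84 W


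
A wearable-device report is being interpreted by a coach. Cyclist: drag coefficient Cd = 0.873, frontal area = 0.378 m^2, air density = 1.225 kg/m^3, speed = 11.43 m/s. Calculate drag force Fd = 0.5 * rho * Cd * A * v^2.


v^2 = 11.43^2 = 130.6449
Fd = 0.5 * 1.225 * 0.873 * 0.378 * 130.6449
= 26.406 N

26.406 N


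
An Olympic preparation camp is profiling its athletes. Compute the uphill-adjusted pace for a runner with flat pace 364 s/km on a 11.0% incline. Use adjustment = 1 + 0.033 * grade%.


Adjustment factor = 1 + 0.033 * 11.0 = 1.363
Grade-adjusted pace = 364 * 1.363 = 496.13 s/km

496.13 s/km


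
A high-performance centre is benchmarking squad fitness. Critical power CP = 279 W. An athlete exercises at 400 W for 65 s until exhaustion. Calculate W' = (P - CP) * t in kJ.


P - CP = 400 - 279 = 121 W
W' = 121 * 65 = 7865 J
= 7865 / 1000 = 7.865 kJ

7.865 kJ


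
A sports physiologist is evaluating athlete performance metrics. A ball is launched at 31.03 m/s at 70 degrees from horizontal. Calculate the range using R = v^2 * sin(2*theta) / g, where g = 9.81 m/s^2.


sin(2 * 70) = sin(140) = 0.642788
v^2 = 31.03^2 = 962.8609
R = 962.8609 * 0.642788 / 9.81
= 63.09 m

63.09 m


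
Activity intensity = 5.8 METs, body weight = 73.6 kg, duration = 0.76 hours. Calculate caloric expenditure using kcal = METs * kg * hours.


kcal = 5.8 * 73.6 * 0.76
= 426.88 * 0.76
= 324.43 kcal

324.43 kcal


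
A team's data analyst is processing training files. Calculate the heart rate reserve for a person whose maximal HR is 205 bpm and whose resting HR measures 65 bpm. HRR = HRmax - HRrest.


HRmax = 205 bpm
HRrest = 65 bpm
HRR = 205 - 65 = 140 bpm

140 bpm


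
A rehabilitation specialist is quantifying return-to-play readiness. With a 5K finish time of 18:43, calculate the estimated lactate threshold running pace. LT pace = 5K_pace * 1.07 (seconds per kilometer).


Race duration = 1123 s for 5 km
Average pace = 1123 / 5 = 224.6 s/km
LT pace = 224.6 * 1.07
= 240.32 s/km

240.32 s/km


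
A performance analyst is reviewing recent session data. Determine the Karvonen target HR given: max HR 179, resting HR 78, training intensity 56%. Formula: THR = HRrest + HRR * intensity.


HRR = HRmax - HRrest = 179 - 78 = 101
THR = 78 + 101 * 0.56
= 134.56 bpm

134.56 bpm


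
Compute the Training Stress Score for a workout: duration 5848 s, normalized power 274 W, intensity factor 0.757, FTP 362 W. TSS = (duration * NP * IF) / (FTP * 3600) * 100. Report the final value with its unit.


Product = 5848 * 274 * 0.757 = 1212980.464
Base = 362 * 3600 = 1303200
TSS = 1212980.464 / 1303200 * 100 = 93.08

93.08 TSS


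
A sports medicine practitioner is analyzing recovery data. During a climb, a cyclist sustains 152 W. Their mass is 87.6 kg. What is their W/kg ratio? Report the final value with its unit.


Power-to-weight = 152 W / 87.6 kg
= 1.735 W/kg

1.735 W/kg


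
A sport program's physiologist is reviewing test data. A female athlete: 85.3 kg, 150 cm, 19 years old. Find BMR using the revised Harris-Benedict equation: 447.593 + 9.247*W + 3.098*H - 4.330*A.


Intercept = 447.593
Weight contribution = 9.247 * 85.3 = 788.7691
Height contribution = 3.098 * 150 = 464.7
Age contribution = 4.33 * 19 = 82.27
BMR = 447.593 + 788.7691 + 464.7 - 82.27
= 1618.79 kcal/day

1618.79 kcal/day


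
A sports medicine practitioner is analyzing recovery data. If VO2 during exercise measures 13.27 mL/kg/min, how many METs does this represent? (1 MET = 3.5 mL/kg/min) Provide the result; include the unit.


METs = VO2 / 3.5 = 13.27 / 3.5 = 3.79

3.79 METs
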